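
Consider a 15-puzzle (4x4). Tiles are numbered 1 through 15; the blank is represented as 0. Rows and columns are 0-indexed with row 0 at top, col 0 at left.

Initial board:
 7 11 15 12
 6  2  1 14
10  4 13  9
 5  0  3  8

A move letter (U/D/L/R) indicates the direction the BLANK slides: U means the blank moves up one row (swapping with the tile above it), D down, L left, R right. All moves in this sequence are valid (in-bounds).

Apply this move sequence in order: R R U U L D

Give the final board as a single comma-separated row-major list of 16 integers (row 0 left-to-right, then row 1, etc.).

After move 1 (R):
 7 11 15 12
 6  2  1 14
10  4 13  9
 5  3  0  8

After move 2 (R):
 7 11 15 12
 6  2  1 14
10  4 13  9
 5  3  8  0

After move 3 (U):
 7 11 15 12
 6  2  1 14
10  4 13  0
 5  3  8  9

After move 4 (U):
 7 11 15 12
 6  2  1  0
10  4 13 14
 5  3  8  9

After move 5 (L):
 7 11 15 12
 6  2  0  1
10  4 13 14
 5  3  8  9

After move 6 (D):
 7 11 15 12
 6  2 13  1
10  4  0 14
 5  3  8  9

Answer: 7, 11, 15, 12, 6, 2, 13, 1, 10, 4, 0, 14, 5, 3, 8, 9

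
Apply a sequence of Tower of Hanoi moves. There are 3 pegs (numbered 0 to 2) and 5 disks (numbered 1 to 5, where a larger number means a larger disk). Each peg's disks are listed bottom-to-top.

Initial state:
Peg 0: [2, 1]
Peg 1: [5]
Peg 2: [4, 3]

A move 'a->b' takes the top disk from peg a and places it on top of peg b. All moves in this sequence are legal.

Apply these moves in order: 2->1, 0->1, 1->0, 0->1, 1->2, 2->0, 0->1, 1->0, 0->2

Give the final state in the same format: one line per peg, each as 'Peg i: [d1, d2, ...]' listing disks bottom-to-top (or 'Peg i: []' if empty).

Answer: Peg 0: [2]
Peg 1: [5, 3]
Peg 2: [4, 1]

Derivation:
After move 1 (2->1):
Peg 0: [2, 1]
Peg 1: [5, 3]
Peg 2: [4]

After move 2 (0->1):
Peg 0: [2]
Peg 1: [5, 3, 1]
Peg 2: [4]

After move 3 (1->0):
Peg 0: [2, 1]
Peg 1: [5, 3]
Peg 2: [4]

After move 4 (0->1):
Peg 0: [2]
Peg 1: [5, 3, 1]
Peg 2: [4]

After move 5 (1->2):
Peg 0: [2]
Peg 1: [5, 3]
Peg 2: [4, 1]

After move 6 (2->0):
Peg 0: [2, 1]
Peg 1: [5, 3]
Peg 2: [4]

After move 7 (0->1):
Peg 0: [2]
Peg 1: [5, 3, 1]
Peg 2: [4]

After move 8 (1->0):
Peg 0: [2, 1]
Peg 1: [5, 3]
Peg 2: [4]

After move 9 (0->2):
Peg 0: [2]
Peg 1: [5, 3]
Peg 2: [4, 1]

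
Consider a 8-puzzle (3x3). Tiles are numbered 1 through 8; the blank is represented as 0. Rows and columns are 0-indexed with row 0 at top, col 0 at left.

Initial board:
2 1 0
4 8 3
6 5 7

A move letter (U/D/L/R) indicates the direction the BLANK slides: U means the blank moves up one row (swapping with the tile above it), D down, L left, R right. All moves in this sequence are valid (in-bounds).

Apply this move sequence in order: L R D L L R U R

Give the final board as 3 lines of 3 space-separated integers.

Answer: 2 3 0
4 1 8
6 5 7

Derivation:
After move 1 (L):
2 0 1
4 8 3
6 5 7

After move 2 (R):
2 1 0
4 8 3
6 5 7

After move 3 (D):
2 1 3
4 8 0
6 5 7

After move 4 (L):
2 1 3
4 0 8
6 5 7

After move 5 (L):
2 1 3
0 4 8
6 5 7

After move 6 (R):
2 1 3
4 0 8
6 5 7

After move 7 (U):
2 0 3
4 1 8
6 5 7

After move 8 (R):
2 3 0
4 1 8
6 5 7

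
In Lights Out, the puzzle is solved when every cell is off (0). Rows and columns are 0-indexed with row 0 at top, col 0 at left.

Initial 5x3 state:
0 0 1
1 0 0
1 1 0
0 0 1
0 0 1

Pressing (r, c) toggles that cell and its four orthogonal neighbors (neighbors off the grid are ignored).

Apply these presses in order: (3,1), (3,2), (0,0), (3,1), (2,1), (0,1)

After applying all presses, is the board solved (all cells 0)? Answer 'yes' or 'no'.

Answer: yes

Derivation:
After press 1 at (3,1):
0 0 1
1 0 0
1 0 0
1 1 0
0 1 1

After press 2 at (3,2):
0 0 1
1 0 0
1 0 1
1 0 1
0 1 0

After press 3 at (0,0):
1 1 1
0 0 0
1 0 1
1 0 1
0 1 0

After press 4 at (3,1):
1 1 1
0 0 0
1 1 1
0 1 0
0 0 0

After press 5 at (2,1):
1 1 1
0 1 0
0 0 0
0 0 0
0 0 0

After press 6 at (0,1):
0 0 0
0 0 0
0 0 0
0 0 0
0 0 0

Lights still on: 0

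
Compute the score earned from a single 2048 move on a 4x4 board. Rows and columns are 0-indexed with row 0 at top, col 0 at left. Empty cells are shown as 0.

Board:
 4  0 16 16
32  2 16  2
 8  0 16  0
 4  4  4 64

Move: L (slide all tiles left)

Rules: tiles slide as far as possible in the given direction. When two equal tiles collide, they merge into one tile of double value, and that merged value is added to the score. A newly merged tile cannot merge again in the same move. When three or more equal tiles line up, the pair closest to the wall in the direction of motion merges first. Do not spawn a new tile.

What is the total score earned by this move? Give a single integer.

Slide left:
row 0: [4, 0, 16, 16] -> [4, 32, 0, 0]  score +32 (running 32)
row 1: [32, 2, 16, 2] -> [32, 2, 16, 2]  score +0 (running 32)
row 2: [8, 0, 16, 0] -> [8, 16, 0, 0]  score +0 (running 32)
row 3: [4, 4, 4, 64] -> [8, 4, 64, 0]  score +8 (running 40)
Board after move:
 4 32  0  0
32  2 16  2
 8 16  0  0
 8  4 64  0

Answer: 40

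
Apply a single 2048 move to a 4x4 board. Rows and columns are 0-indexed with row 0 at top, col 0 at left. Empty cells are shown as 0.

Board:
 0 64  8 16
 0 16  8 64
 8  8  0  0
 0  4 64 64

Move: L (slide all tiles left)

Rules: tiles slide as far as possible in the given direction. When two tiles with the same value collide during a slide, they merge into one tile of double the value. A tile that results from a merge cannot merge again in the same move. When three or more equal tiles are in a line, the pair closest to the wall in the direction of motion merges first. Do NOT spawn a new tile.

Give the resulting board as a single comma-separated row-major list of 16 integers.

Answer: 64, 8, 16, 0, 16, 8, 64, 0, 16, 0, 0, 0, 4, 128, 0, 0

Derivation:
Slide left:
row 0: [0, 64, 8, 16] -> [64, 8, 16, 0]
row 1: [0, 16, 8, 64] -> [16, 8, 64, 0]
row 2: [8, 8, 0, 0] -> [16, 0, 0, 0]
row 3: [0, 4, 64, 64] -> [4, 128, 0, 0]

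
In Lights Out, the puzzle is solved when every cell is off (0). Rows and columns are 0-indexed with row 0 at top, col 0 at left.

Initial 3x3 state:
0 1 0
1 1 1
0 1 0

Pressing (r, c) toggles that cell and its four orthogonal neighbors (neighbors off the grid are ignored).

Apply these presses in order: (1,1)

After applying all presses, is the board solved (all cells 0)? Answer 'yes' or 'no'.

Answer: yes

Derivation:
After press 1 at (1,1):
0 0 0
0 0 0
0 0 0

Lights still on: 0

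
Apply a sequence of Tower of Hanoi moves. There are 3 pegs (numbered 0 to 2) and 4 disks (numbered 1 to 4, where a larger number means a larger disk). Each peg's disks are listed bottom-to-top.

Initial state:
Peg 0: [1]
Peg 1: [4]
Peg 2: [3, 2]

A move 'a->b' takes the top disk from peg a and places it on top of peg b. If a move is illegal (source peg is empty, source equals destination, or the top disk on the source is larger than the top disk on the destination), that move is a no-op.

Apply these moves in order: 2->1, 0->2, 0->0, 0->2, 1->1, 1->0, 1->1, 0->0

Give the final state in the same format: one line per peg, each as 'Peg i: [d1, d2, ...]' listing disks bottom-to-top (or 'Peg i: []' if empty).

Answer: Peg 0: [2]
Peg 1: [4]
Peg 2: [3, 1]

Derivation:
After move 1 (2->1):
Peg 0: [1]
Peg 1: [4, 2]
Peg 2: [3]

After move 2 (0->2):
Peg 0: []
Peg 1: [4, 2]
Peg 2: [3, 1]

After move 3 (0->0):
Peg 0: []
Peg 1: [4, 2]
Peg 2: [3, 1]

After move 4 (0->2):
Peg 0: []
Peg 1: [4, 2]
Peg 2: [3, 1]

After move 5 (1->1):
Peg 0: []
Peg 1: [4, 2]
Peg 2: [3, 1]

After move 6 (1->0):
Peg 0: [2]
Peg 1: [4]
Peg 2: [3, 1]

After move 7 (1->1):
Peg 0: [2]
Peg 1: [4]
Peg 2: [3, 1]

After move 8 (0->0):
Peg 0: [2]
Peg 1: [4]
Peg 2: [3, 1]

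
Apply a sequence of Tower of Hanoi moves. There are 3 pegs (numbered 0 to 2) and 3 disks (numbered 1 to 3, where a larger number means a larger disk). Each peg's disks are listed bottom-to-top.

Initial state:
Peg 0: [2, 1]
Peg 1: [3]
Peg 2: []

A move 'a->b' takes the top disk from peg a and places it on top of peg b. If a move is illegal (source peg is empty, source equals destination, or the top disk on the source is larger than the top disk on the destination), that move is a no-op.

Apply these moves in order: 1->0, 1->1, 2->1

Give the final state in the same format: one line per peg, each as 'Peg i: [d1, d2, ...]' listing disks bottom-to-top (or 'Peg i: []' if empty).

Answer: Peg 0: [2, 1]
Peg 1: [3]
Peg 2: []

Derivation:
After move 1 (1->0):
Peg 0: [2, 1]
Peg 1: [3]
Peg 2: []

After move 2 (1->1):
Peg 0: [2, 1]
Peg 1: [3]
Peg 2: []

After move 3 (2->1):
Peg 0: [2, 1]
Peg 1: [3]
Peg 2: []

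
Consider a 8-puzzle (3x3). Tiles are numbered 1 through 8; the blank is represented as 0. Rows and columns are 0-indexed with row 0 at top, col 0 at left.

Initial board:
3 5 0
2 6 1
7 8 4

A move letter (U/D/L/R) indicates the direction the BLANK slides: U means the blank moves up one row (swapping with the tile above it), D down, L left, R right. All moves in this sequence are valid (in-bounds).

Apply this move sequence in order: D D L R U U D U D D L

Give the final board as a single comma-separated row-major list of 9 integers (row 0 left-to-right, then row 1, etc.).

Answer: 3, 5, 1, 2, 6, 4, 7, 0, 8

Derivation:
After move 1 (D):
3 5 1
2 6 0
7 8 4

After move 2 (D):
3 5 1
2 6 4
7 8 0

After move 3 (L):
3 5 1
2 6 4
7 0 8

After move 4 (R):
3 5 1
2 6 4
7 8 0

After move 5 (U):
3 5 1
2 6 0
7 8 4

After move 6 (U):
3 5 0
2 6 1
7 8 4

After move 7 (D):
3 5 1
2 6 0
7 8 4

After move 8 (U):
3 5 0
2 6 1
7 8 4

After move 9 (D):
3 5 1
2 6 0
7 8 4

After move 10 (D):
3 5 1
2 6 4
7 8 0

After move 11 (L):
3 5 1
2 6 4
7 0 8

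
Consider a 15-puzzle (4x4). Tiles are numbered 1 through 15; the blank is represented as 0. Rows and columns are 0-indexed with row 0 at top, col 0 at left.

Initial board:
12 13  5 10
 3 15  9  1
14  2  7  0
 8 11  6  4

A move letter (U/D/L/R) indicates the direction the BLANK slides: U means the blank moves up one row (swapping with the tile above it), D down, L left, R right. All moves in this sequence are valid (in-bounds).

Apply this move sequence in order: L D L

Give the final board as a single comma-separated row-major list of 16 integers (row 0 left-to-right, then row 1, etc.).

After move 1 (L):
12 13  5 10
 3 15  9  1
14  2  0  7
 8 11  6  4

After move 2 (D):
12 13  5 10
 3 15  9  1
14  2  6  7
 8 11  0  4

After move 3 (L):
12 13  5 10
 3 15  9  1
14  2  6  7
 8  0 11  4

Answer: 12, 13, 5, 10, 3, 15, 9, 1, 14, 2, 6, 7, 8, 0, 11, 4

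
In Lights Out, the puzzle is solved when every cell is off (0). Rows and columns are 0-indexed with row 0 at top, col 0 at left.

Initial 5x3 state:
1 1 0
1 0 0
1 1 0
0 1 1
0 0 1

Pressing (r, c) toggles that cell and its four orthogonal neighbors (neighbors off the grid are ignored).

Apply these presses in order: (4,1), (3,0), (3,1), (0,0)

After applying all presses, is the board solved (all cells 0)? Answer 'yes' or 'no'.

After press 1 at (4,1):
1 1 0
1 0 0
1 1 0
0 0 1
1 1 0

After press 2 at (3,0):
1 1 0
1 0 0
0 1 0
1 1 1
0 1 0

After press 3 at (3,1):
1 1 0
1 0 0
0 0 0
0 0 0
0 0 0

After press 4 at (0,0):
0 0 0
0 0 0
0 0 0
0 0 0
0 0 0

Lights still on: 0

Answer: yes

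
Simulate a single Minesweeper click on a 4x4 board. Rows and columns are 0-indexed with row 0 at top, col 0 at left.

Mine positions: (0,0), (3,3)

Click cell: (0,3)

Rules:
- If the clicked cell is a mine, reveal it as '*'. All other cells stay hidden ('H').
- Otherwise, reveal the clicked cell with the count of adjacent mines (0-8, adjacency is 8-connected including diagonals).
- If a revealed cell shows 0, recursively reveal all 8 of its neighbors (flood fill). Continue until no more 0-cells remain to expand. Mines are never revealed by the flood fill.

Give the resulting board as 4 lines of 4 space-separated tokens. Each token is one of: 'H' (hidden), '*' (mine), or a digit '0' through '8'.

H 1 0 0
1 1 0 0
0 0 1 1
0 0 1 H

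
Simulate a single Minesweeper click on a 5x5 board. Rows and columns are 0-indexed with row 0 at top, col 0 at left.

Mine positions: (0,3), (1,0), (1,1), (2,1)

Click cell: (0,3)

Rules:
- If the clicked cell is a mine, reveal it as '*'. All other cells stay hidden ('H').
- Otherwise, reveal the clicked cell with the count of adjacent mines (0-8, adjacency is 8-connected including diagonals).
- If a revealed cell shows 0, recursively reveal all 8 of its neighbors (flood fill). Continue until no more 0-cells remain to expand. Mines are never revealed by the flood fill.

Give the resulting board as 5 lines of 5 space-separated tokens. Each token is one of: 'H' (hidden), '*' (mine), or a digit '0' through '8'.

H H H * H
H H H H H
H H H H H
H H H H H
H H H H H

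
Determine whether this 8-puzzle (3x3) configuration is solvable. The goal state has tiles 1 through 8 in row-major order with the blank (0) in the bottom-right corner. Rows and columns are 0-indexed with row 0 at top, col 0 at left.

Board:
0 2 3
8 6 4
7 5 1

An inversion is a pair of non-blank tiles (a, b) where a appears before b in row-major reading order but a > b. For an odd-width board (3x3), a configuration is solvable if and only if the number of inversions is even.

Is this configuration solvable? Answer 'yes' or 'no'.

Answer: yes

Derivation:
Inversions (pairs i<j in row-major order where tile[i] > tile[j] > 0): 14
14 is even, so the puzzle is solvable.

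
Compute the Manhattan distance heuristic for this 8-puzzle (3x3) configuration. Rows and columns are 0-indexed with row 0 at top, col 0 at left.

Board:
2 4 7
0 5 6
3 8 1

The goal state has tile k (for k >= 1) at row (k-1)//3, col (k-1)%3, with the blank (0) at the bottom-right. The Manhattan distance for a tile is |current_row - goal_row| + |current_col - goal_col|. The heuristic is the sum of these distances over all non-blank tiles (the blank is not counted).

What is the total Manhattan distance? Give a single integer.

Tile 2: at (0,0), goal (0,1), distance |0-0|+|0-1| = 1
Tile 4: at (0,1), goal (1,0), distance |0-1|+|1-0| = 2
Tile 7: at (0,2), goal (2,0), distance |0-2|+|2-0| = 4
Tile 5: at (1,1), goal (1,1), distance |1-1|+|1-1| = 0
Tile 6: at (1,2), goal (1,2), distance |1-1|+|2-2| = 0
Tile 3: at (2,0), goal (0,2), distance |2-0|+|0-2| = 4
Tile 8: at (2,1), goal (2,1), distance |2-2|+|1-1| = 0
Tile 1: at (2,2), goal (0,0), distance |2-0|+|2-0| = 4
Sum: 1 + 2 + 4 + 0 + 0 + 4 + 0 + 4 = 15

Answer: 15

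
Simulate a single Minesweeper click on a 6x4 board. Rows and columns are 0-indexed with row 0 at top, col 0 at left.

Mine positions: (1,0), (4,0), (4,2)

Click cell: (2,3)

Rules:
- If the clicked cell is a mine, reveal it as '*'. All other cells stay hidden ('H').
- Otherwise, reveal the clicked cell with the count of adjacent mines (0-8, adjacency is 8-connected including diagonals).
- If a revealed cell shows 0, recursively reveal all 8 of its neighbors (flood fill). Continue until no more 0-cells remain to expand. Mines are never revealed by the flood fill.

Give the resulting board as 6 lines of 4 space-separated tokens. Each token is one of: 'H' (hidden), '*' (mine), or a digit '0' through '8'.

H 1 0 0
H 1 0 0
H 1 0 0
H 2 1 1
H H H H
H H H H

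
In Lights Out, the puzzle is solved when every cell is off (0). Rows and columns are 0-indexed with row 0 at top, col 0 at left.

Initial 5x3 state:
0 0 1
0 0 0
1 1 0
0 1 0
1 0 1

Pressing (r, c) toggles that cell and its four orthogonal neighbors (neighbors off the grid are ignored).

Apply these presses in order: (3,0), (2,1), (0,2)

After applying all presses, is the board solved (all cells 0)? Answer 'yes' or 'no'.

Answer: no

Derivation:
After press 1 at (3,0):
0 0 1
0 0 0
0 1 0
1 0 0
0 0 1

After press 2 at (2,1):
0 0 1
0 1 0
1 0 1
1 1 0
0 0 1

After press 3 at (0,2):
0 1 0
0 1 1
1 0 1
1 1 0
0 0 1

Lights still on: 8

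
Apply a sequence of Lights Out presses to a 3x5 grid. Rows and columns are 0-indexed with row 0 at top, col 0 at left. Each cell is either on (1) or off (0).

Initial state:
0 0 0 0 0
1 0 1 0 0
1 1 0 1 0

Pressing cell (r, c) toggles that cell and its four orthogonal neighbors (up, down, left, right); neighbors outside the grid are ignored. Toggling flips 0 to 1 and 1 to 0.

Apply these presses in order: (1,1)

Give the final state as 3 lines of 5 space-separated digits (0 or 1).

After press 1 at (1,1):
0 1 0 0 0
0 1 0 0 0
1 0 0 1 0

Answer: 0 1 0 0 0
0 1 0 0 0
1 0 0 1 0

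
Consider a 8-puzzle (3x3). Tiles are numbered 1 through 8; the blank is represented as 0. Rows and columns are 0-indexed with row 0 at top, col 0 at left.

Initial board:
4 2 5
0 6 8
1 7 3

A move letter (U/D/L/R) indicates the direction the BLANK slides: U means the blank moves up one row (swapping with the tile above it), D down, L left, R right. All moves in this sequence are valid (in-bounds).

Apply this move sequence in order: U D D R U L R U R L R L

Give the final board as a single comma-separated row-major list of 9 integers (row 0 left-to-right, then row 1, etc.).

After move 1 (U):
0 2 5
4 6 8
1 7 3

After move 2 (D):
4 2 5
0 6 8
1 7 3

After move 3 (D):
4 2 5
1 6 8
0 7 3

After move 4 (R):
4 2 5
1 6 8
7 0 3

After move 5 (U):
4 2 5
1 0 8
7 6 3

After move 6 (L):
4 2 5
0 1 8
7 6 3

After move 7 (R):
4 2 5
1 0 8
7 6 3

After move 8 (U):
4 0 5
1 2 8
7 6 3

After move 9 (R):
4 5 0
1 2 8
7 6 3

After move 10 (L):
4 0 5
1 2 8
7 6 3

After move 11 (R):
4 5 0
1 2 8
7 6 3

After move 12 (L):
4 0 5
1 2 8
7 6 3

Answer: 4, 0, 5, 1, 2, 8, 7, 6, 3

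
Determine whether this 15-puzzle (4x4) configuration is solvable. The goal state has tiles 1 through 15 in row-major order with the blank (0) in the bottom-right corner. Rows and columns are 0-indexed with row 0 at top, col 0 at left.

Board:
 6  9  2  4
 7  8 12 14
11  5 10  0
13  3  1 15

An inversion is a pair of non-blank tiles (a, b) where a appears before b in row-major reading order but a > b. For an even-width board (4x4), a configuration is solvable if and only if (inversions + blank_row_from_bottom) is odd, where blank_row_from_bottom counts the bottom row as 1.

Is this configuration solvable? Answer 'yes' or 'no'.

Answer: yes

Derivation:
Inversions: 43
Blank is in row 2 (0-indexed from top), which is row 2 counting from the bottom (bottom = 1).
43 + 2 = 45, which is odd, so the puzzle is solvable.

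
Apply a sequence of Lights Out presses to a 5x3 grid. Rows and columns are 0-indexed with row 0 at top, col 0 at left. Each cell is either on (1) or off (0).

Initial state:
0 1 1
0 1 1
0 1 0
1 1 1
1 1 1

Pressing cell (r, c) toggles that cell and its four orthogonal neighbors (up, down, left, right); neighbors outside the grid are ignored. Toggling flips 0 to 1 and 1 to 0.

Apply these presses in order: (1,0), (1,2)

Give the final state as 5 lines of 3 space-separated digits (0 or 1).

After press 1 at (1,0):
1 1 1
1 0 1
1 1 0
1 1 1
1 1 1

After press 2 at (1,2):
1 1 0
1 1 0
1 1 1
1 1 1
1 1 1

Answer: 1 1 0
1 1 0
1 1 1
1 1 1
1 1 1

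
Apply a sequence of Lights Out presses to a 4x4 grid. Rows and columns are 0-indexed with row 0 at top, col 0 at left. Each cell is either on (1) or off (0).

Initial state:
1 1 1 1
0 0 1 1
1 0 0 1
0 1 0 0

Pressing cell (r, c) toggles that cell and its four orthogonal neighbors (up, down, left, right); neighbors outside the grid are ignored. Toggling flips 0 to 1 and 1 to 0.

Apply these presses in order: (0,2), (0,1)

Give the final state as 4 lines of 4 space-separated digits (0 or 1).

After press 1 at (0,2):
1 0 0 0
0 0 0 1
1 0 0 1
0 1 0 0

After press 2 at (0,1):
0 1 1 0
0 1 0 1
1 0 0 1
0 1 0 0

Answer: 0 1 1 0
0 1 0 1
1 0 0 1
0 1 0 0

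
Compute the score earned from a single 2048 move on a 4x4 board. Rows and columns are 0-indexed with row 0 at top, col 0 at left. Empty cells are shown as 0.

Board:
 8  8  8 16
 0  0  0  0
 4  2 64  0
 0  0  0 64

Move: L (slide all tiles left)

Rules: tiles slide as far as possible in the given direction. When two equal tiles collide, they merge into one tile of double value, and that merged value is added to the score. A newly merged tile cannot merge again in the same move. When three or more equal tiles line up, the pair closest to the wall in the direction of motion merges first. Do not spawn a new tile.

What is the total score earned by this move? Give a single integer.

Slide left:
row 0: [8, 8, 8, 16] -> [16, 8, 16, 0]  score +16 (running 16)
row 1: [0, 0, 0, 0] -> [0, 0, 0, 0]  score +0 (running 16)
row 2: [4, 2, 64, 0] -> [4, 2, 64, 0]  score +0 (running 16)
row 3: [0, 0, 0, 64] -> [64, 0, 0, 0]  score +0 (running 16)
Board after move:
16  8 16  0
 0  0  0  0
 4  2 64  0
64  0  0  0

Answer: 16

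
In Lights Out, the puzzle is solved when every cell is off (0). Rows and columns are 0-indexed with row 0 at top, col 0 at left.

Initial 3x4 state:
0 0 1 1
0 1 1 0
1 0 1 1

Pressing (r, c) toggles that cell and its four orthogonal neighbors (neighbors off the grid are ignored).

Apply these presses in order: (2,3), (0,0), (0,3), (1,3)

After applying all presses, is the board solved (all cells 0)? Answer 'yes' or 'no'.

After press 1 at (2,3):
0 0 1 1
0 1 1 1
1 0 0 0

After press 2 at (0,0):
1 1 1 1
1 1 1 1
1 0 0 0

After press 3 at (0,3):
1 1 0 0
1 1 1 0
1 0 0 0

After press 4 at (1,3):
1 1 0 1
1 1 0 1
1 0 0 1

Lights still on: 8

Answer: no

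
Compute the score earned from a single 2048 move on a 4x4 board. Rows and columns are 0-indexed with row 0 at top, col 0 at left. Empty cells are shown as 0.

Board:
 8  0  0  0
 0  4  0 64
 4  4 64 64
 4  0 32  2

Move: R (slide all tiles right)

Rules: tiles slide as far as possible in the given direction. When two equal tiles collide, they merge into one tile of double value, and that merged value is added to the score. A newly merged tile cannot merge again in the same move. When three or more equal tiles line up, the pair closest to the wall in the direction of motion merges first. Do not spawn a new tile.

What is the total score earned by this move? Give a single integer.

Slide right:
row 0: [8, 0, 0, 0] -> [0, 0, 0, 8]  score +0 (running 0)
row 1: [0, 4, 0, 64] -> [0, 0, 4, 64]  score +0 (running 0)
row 2: [4, 4, 64, 64] -> [0, 0, 8, 128]  score +136 (running 136)
row 3: [4, 0, 32, 2] -> [0, 4, 32, 2]  score +0 (running 136)
Board after move:
  0   0   0   8
  0   0   4  64
  0   0   8 128
  0   4  32   2

Answer: 136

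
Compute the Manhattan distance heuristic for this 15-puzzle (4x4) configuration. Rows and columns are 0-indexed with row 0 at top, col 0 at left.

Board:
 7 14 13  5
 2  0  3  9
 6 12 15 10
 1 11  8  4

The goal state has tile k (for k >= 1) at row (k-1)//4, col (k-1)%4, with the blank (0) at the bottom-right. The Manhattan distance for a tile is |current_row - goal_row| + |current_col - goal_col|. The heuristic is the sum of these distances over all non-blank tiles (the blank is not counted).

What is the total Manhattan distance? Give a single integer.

Tile 7: (0,0)->(1,2) = 3
Tile 14: (0,1)->(3,1) = 3
Tile 13: (0,2)->(3,0) = 5
Tile 5: (0,3)->(1,0) = 4
Tile 2: (1,0)->(0,1) = 2
Tile 3: (1,2)->(0,2) = 1
Tile 9: (1,3)->(2,0) = 4
Tile 6: (2,0)->(1,1) = 2
Tile 12: (2,1)->(2,3) = 2
Tile 15: (2,2)->(3,2) = 1
Tile 10: (2,3)->(2,1) = 2
Tile 1: (3,0)->(0,0) = 3
Tile 11: (3,1)->(2,2) = 2
Tile 8: (3,2)->(1,3) = 3
Tile 4: (3,3)->(0,3) = 3
Sum: 3 + 3 + 5 + 4 + 2 + 1 + 4 + 2 + 2 + 1 + 2 + 3 + 2 + 3 + 3 = 40

Answer: 40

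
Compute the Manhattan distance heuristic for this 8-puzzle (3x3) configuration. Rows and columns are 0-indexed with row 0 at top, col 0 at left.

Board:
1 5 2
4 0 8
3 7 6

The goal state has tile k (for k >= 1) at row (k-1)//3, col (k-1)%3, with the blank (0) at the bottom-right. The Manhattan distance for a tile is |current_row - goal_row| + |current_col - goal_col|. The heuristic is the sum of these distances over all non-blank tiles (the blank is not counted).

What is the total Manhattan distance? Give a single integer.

Tile 1: (0,0)->(0,0) = 0
Tile 5: (0,1)->(1,1) = 1
Tile 2: (0,2)->(0,1) = 1
Tile 4: (1,0)->(1,0) = 0
Tile 8: (1,2)->(2,1) = 2
Tile 3: (2,0)->(0,2) = 4
Tile 7: (2,1)->(2,0) = 1
Tile 6: (2,2)->(1,2) = 1
Sum: 0 + 1 + 1 + 0 + 2 + 4 + 1 + 1 = 10

Answer: 10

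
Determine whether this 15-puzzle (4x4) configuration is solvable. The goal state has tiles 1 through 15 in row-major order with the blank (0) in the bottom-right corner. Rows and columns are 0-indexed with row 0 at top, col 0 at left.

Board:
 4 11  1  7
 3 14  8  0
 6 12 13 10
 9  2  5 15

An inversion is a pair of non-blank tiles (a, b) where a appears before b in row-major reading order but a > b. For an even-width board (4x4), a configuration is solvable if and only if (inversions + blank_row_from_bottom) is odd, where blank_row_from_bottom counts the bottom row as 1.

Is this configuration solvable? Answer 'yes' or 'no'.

Answer: no

Derivation:
Inversions: 43
Blank is in row 1 (0-indexed from top), which is row 3 counting from the bottom (bottom = 1).
43 + 3 = 46, which is even, so the puzzle is not solvable.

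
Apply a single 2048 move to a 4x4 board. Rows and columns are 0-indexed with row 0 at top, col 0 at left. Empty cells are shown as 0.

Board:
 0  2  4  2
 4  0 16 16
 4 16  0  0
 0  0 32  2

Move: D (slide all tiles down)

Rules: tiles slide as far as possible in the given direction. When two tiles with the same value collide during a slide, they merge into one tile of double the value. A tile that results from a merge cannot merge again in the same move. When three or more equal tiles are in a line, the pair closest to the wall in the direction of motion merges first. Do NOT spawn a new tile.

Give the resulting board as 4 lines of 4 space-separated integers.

Slide down:
col 0: [0, 4, 4, 0] -> [0, 0, 0, 8]
col 1: [2, 0, 16, 0] -> [0, 0, 2, 16]
col 2: [4, 16, 0, 32] -> [0, 4, 16, 32]
col 3: [2, 16, 0, 2] -> [0, 2, 16, 2]

Answer:  0  0  0  0
 0  0  4  2
 0  2 16 16
 8 16 32  2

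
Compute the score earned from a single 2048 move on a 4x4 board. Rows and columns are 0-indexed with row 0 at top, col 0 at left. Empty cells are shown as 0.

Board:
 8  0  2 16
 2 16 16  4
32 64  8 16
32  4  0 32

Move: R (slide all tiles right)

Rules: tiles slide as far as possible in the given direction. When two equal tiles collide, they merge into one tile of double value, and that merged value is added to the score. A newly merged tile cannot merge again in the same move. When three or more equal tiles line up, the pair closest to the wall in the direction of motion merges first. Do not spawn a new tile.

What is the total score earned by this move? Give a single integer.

Answer: 32

Derivation:
Slide right:
row 0: [8, 0, 2, 16] -> [0, 8, 2, 16]  score +0 (running 0)
row 1: [2, 16, 16, 4] -> [0, 2, 32, 4]  score +32 (running 32)
row 2: [32, 64, 8, 16] -> [32, 64, 8, 16]  score +0 (running 32)
row 3: [32, 4, 0, 32] -> [0, 32, 4, 32]  score +0 (running 32)
Board after move:
 0  8  2 16
 0  2 32  4
32 64  8 16
 0 32  4 32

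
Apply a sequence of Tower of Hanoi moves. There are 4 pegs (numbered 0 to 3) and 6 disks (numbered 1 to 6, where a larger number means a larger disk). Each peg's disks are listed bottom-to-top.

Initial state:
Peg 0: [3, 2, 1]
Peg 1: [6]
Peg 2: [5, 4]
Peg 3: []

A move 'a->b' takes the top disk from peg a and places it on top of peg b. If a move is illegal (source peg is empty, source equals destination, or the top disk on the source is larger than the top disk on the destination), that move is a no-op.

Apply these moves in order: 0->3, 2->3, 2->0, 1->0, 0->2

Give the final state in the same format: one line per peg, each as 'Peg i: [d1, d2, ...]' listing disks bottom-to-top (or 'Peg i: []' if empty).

Answer: Peg 0: [3]
Peg 1: [6]
Peg 2: [5, 4, 2]
Peg 3: [1]

Derivation:
After move 1 (0->3):
Peg 0: [3, 2]
Peg 1: [6]
Peg 2: [5, 4]
Peg 3: [1]

After move 2 (2->3):
Peg 0: [3, 2]
Peg 1: [6]
Peg 2: [5, 4]
Peg 3: [1]

After move 3 (2->0):
Peg 0: [3, 2]
Peg 1: [6]
Peg 2: [5, 4]
Peg 3: [1]

After move 4 (1->0):
Peg 0: [3, 2]
Peg 1: [6]
Peg 2: [5, 4]
Peg 3: [1]

After move 5 (0->2):
Peg 0: [3]
Peg 1: [6]
Peg 2: [5, 4, 2]
Peg 3: [1]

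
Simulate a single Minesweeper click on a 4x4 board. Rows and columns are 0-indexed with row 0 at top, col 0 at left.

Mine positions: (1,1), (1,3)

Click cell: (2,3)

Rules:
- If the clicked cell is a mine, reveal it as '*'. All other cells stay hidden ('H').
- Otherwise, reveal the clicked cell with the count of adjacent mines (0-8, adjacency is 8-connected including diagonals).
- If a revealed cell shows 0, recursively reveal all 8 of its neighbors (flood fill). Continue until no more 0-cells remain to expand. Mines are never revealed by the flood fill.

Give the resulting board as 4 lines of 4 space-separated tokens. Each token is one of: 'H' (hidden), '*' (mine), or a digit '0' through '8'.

H H H H
H H H H
H H H 1
H H H H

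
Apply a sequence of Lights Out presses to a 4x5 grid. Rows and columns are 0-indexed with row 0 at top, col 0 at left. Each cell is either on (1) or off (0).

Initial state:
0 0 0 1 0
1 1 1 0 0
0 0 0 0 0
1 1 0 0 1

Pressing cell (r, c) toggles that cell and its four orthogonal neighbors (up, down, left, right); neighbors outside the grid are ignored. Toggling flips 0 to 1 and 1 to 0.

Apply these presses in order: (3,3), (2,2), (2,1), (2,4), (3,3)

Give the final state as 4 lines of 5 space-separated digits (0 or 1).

After press 1 at (3,3):
0 0 0 1 0
1 1 1 0 0
0 0 0 1 0
1 1 1 1 0

After press 2 at (2,2):
0 0 0 1 0
1 1 0 0 0
0 1 1 0 0
1 1 0 1 0

After press 3 at (2,1):
0 0 0 1 0
1 0 0 0 0
1 0 0 0 0
1 0 0 1 0

After press 4 at (2,4):
0 0 0 1 0
1 0 0 0 1
1 0 0 1 1
1 0 0 1 1

After press 5 at (3,3):
0 0 0 1 0
1 0 0 0 1
1 0 0 0 1
1 0 1 0 0

Answer: 0 0 0 1 0
1 0 0 0 1
1 0 0 0 1
1 0 1 0 0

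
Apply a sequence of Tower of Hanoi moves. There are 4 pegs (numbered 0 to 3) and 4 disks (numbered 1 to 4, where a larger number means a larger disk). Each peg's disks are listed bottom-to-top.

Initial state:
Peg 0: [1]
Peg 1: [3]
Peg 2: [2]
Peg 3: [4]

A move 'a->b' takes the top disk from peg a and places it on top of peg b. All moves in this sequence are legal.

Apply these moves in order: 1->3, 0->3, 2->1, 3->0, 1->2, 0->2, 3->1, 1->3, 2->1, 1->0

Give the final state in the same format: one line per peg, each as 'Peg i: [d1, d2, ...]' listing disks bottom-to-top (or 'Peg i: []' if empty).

Answer: Peg 0: [1]
Peg 1: []
Peg 2: [2]
Peg 3: [4, 3]

Derivation:
After move 1 (1->3):
Peg 0: [1]
Peg 1: []
Peg 2: [2]
Peg 3: [4, 3]

After move 2 (0->3):
Peg 0: []
Peg 1: []
Peg 2: [2]
Peg 3: [4, 3, 1]

After move 3 (2->1):
Peg 0: []
Peg 1: [2]
Peg 2: []
Peg 3: [4, 3, 1]

After move 4 (3->0):
Peg 0: [1]
Peg 1: [2]
Peg 2: []
Peg 3: [4, 3]

After move 5 (1->2):
Peg 0: [1]
Peg 1: []
Peg 2: [2]
Peg 3: [4, 3]

After move 6 (0->2):
Peg 0: []
Peg 1: []
Peg 2: [2, 1]
Peg 3: [4, 3]

After move 7 (3->1):
Peg 0: []
Peg 1: [3]
Peg 2: [2, 1]
Peg 3: [4]

After move 8 (1->3):
Peg 0: []
Peg 1: []
Peg 2: [2, 1]
Peg 3: [4, 3]

After move 9 (2->1):
Peg 0: []
Peg 1: [1]
Peg 2: [2]
Peg 3: [4, 3]

After move 10 (1->0):
Peg 0: [1]
Peg 1: []
Peg 2: [2]
Peg 3: [4, 3]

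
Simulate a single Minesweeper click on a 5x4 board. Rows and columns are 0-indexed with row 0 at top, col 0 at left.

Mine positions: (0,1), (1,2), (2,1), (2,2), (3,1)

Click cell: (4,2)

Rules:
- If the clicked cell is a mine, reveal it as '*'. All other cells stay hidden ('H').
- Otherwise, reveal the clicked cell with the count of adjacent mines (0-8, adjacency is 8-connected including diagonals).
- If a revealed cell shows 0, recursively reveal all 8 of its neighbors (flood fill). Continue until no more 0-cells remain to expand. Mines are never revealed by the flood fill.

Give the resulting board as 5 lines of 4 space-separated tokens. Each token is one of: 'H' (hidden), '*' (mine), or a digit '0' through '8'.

H H H H
H H H H
H H H H
H H H H
H H 1 H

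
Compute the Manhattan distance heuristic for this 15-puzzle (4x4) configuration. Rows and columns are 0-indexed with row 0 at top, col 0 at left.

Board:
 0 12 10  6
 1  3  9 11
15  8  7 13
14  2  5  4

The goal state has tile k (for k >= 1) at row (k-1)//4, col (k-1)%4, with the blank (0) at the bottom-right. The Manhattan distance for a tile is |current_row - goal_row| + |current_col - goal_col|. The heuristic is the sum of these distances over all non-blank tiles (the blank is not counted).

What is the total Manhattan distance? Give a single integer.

Tile 12: (0,1)->(2,3) = 4
Tile 10: (0,2)->(2,1) = 3
Tile 6: (0,3)->(1,1) = 3
Tile 1: (1,0)->(0,0) = 1
Tile 3: (1,1)->(0,2) = 2
Tile 9: (1,2)->(2,0) = 3
Tile 11: (1,3)->(2,2) = 2
Tile 15: (2,0)->(3,2) = 3
Tile 8: (2,1)->(1,3) = 3
Tile 7: (2,2)->(1,2) = 1
Tile 13: (2,3)->(3,0) = 4
Tile 14: (3,0)->(3,1) = 1
Tile 2: (3,1)->(0,1) = 3
Tile 5: (3,2)->(1,0) = 4
Tile 4: (3,3)->(0,3) = 3
Sum: 4 + 3 + 3 + 1 + 2 + 3 + 2 + 3 + 3 + 1 + 4 + 1 + 3 + 4 + 3 = 40

Answer: 40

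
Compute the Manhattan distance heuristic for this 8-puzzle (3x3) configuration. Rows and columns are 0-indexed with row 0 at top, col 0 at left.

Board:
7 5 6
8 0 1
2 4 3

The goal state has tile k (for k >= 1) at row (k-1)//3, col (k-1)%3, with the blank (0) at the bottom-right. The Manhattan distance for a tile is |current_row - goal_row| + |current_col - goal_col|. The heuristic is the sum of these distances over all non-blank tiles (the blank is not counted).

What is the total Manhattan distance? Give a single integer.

Answer: 16

Derivation:
Tile 7: at (0,0), goal (2,0), distance |0-2|+|0-0| = 2
Tile 5: at (0,1), goal (1,1), distance |0-1|+|1-1| = 1
Tile 6: at (0,2), goal (1,2), distance |0-1|+|2-2| = 1
Tile 8: at (1,0), goal (2,1), distance |1-2|+|0-1| = 2
Tile 1: at (1,2), goal (0,0), distance |1-0|+|2-0| = 3
Tile 2: at (2,0), goal (0,1), distance |2-0|+|0-1| = 3
Tile 4: at (2,1), goal (1,0), distance |2-1|+|1-0| = 2
Tile 3: at (2,2), goal (0,2), distance |2-0|+|2-2| = 2
Sum: 2 + 1 + 1 + 2 + 3 + 3 + 2 + 2 = 16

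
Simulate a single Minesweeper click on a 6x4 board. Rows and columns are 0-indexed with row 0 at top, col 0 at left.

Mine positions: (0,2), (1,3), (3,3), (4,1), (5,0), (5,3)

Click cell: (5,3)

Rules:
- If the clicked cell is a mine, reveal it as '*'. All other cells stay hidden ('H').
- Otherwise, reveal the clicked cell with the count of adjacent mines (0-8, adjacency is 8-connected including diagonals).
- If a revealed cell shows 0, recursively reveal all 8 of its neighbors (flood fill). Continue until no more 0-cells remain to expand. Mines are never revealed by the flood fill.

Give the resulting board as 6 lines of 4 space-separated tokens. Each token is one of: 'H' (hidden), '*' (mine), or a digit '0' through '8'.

H H H H
H H H H
H H H H
H H H H
H H H H
H H H *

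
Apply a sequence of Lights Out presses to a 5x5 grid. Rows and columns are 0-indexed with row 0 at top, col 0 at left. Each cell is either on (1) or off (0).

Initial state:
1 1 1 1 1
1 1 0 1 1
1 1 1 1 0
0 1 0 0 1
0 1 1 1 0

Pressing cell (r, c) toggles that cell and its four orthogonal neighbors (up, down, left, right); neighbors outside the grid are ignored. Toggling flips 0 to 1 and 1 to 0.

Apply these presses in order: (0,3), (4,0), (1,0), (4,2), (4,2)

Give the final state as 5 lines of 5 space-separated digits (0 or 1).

After press 1 at (0,3):
1 1 0 0 0
1 1 0 0 1
1 1 1 1 0
0 1 0 0 1
0 1 1 1 0

After press 2 at (4,0):
1 1 0 0 0
1 1 0 0 1
1 1 1 1 0
1 1 0 0 1
1 0 1 1 0

After press 3 at (1,0):
0 1 0 0 0
0 0 0 0 1
0 1 1 1 0
1 1 0 0 1
1 0 1 1 0

After press 4 at (4,2):
0 1 0 0 0
0 0 0 0 1
0 1 1 1 0
1 1 1 0 1
1 1 0 0 0

After press 5 at (4,2):
0 1 0 0 0
0 0 0 0 1
0 1 1 1 0
1 1 0 0 1
1 0 1 1 0

Answer: 0 1 0 0 0
0 0 0 0 1
0 1 1 1 0
1 1 0 0 1
1 0 1 1 0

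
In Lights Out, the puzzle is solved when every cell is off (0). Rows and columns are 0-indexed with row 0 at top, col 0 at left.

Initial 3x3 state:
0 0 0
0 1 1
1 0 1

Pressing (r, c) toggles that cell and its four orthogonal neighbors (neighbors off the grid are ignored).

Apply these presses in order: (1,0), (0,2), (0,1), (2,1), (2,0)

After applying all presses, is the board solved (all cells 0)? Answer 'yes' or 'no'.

Answer: yes

Derivation:
After press 1 at (1,0):
1 0 0
1 0 1
0 0 1

After press 2 at (0,2):
1 1 1
1 0 0
0 0 1

After press 3 at (0,1):
0 0 0
1 1 0
0 0 1

After press 4 at (2,1):
0 0 0
1 0 0
1 1 0

After press 5 at (2,0):
0 0 0
0 0 0
0 0 0

Lights still on: 0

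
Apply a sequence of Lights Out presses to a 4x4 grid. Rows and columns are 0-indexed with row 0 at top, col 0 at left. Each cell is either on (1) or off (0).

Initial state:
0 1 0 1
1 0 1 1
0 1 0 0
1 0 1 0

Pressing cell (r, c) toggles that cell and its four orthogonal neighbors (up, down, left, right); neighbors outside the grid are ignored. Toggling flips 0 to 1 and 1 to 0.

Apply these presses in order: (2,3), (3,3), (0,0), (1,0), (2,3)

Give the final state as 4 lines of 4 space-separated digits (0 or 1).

Answer: 0 0 0 1
1 1 1 1
1 1 0 1
1 0 0 1

Derivation:
After press 1 at (2,3):
0 1 0 1
1 0 1 0
0 1 1 1
1 0 1 1

After press 2 at (3,3):
0 1 0 1
1 0 1 0
0 1 1 0
1 0 0 0

After press 3 at (0,0):
1 0 0 1
0 0 1 0
0 1 1 0
1 0 0 0

After press 4 at (1,0):
0 0 0 1
1 1 1 0
1 1 1 0
1 0 0 0

After press 5 at (2,3):
0 0 0 1
1 1 1 1
1 1 0 1
1 0 0 1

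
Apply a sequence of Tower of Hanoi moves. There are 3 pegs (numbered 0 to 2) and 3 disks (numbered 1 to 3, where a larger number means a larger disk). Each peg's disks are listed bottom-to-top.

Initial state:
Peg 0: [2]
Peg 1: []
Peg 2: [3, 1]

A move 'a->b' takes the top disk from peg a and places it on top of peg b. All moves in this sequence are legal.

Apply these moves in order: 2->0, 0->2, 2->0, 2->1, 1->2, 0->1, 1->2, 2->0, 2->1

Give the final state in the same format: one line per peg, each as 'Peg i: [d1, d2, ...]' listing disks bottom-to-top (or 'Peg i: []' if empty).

Answer: Peg 0: [2, 1]
Peg 1: [3]
Peg 2: []

Derivation:
After move 1 (2->0):
Peg 0: [2, 1]
Peg 1: []
Peg 2: [3]

After move 2 (0->2):
Peg 0: [2]
Peg 1: []
Peg 2: [3, 1]

After move 3 (2->0):
Peg 0: [2, 1]
Peg 1: []
Peg 2: [3]

After move 4 (2->1):
Peg 0: [2, 1]
Peg 1: [3]
Peg 2: []

After move 5 (1->2):
Peg 0: [2, 1]
Peg 1: []
Peg 2: [3]

After move 6 (0->1):
Peg 0: [2]
Peg 1: [1]
Peg 2: [3]

After move 7 (1->2):
Peg 0: [2]
Peg 1: []
Peg 2: [3, 1]

After move 8 (2->0):
Peg 0: [2, 1]
Peg 1: []
Peg 2: [3]

After move 9 (2->1):
Peg 0: [2, 1]
Peg 1: [3]
Peg 2: []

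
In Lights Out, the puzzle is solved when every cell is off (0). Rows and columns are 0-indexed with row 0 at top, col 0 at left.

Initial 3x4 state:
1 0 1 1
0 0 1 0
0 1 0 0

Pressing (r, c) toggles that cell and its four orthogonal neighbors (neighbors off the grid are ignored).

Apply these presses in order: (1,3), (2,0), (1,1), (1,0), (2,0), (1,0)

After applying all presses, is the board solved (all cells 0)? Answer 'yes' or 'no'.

After press 1 at (1,3):
1 0 1 0
0 0 0 1
0 1 0 1

After press 2 at (2,0):
1 0 1 0
1 0 0 1
1 0 0 1

After press 3 at (1,1):
1 1 1 0
0 1 1 1
1 1 0 1

After press 4 at (1,0):
0 1 1 0
1 0 1 1
0 1 0 1

After press 5 at (2,0):
0 1 1 0
0 0 1 1
1 0 0 1

After press 6 at (1,0):
1 1 1 0
1 1 1 1
0 0 0 1

Lights still on: 8

Answer: no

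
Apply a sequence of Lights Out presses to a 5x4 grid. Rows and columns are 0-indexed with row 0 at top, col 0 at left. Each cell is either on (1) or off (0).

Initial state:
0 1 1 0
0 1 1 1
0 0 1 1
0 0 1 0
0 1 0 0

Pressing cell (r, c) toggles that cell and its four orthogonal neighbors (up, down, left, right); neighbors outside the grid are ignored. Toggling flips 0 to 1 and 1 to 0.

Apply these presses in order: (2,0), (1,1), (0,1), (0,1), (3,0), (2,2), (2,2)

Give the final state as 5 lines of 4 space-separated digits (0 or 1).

Answer: 0 0 1 0
0 0 0 1
0 0 1 1
0 1 1 0
1 1 0 0

Derivation:
After press 1 at (2,0):
0 1 1 0
1 1 1 1
1 1 1 1
1 0 1 0
0 1 0 0

After press 2 at (1,1):
0 0 1 0
0 0 0 1
1 0 1 1
1 0 1 0
0 1 0 0

After press 3 at (0,1):
1 1 0 0
0 1 0 1
1 0 1 1
1 0 1 0
0 1 0 0

After press 4 at (0,1):
0 0 1 0
0 0 0 1
1 0 1 1
1 0 1 0
0 1 0 0

After press 5 at (3,0):
0 0 1 0
0 0 0 1
0 0 1 1
0 1 1 0
1 1 0 0

After press 6 at (2,2):
0 0 1 0
0 0 1 1
0 1 0 0
0 1 0 0
1 1 0 0

After press 7 at (2,2):
0 0 1 0
0 0 0 1
0 0 1 1
0 1 1 0
1 1 0 0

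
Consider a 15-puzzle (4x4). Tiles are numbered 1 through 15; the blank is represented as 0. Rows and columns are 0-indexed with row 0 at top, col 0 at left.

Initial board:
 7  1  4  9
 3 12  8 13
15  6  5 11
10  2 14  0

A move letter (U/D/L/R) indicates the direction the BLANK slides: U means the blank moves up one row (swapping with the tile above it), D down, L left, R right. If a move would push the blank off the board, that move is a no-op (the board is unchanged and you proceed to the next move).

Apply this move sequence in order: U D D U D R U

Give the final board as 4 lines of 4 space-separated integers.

Answer:  7  1  4  9
 3 12  8 13
15  6  5  0
10  2 14 11

Derivation:
After move 1 (U):
 7  1  4  9
 3 12  8 13
15  6  5  0
10  2 14 11

After move 2 (D):
 7  1  4  9
 3 12  8 13
15  6  5 11
10  2 14  0

After move 3 (D):
 7  1  4  9
 3 12  8 13
15  6  5 11
10  2 14  0

After move 4 (U):
 7  1  4  9
 3 12  8 13
15  6  5  0
10  2 14 11

After move 5 (D):
 7  1  4  9
 3 12  8 13
15  6  5 11
10  2 14  0

After move 6 (R):
 7  1  4  9
 3 12  8 13
15  6  5 11
10  2 14  0

After move 7 (U):
 7  1  4  9
 3 12  8 13
15  6  5  0
10  2 14 11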